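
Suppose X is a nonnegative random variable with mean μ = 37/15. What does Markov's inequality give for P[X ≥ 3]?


μ = E[X] = 37/15, a = 3.
Markov: P[X ≥ 3] ≤ μ/a = (37/15)/3 = 37/45.
Numerically: ≈ 0.822.
(Since a = 3 > μ = 2.467, the bound 37/45 is < 1 and informative.)

P[X ≥ 3] ≤ 37/45 ≈ 0.822.


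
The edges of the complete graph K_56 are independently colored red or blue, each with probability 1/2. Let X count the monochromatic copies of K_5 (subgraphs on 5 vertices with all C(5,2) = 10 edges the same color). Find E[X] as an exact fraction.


Let X = Σ_S X_S over the C(56, 5) = 3819816 subsets S of size 5, where X_S = 1 if the K_5 on S is monochromatic.
For a fixed S, the K_5 on S has C(5, 2) = 10 edges. P[all 10 edges red] = (1/2)^10, and likewise for blue, so P[monochromatic] = 2·(1/2)^10 = 2^{1 − 10} = 1/512.
Summing: E[X] = C(56, 5) · 2^{1 − 10} = 3819816 · 1/512 = 477477/64.
Numerically: E[X] ≈ 7460.578.

E[X] = C(56,5)·2^(1−C(5,2)) = 477477/64 ≈ 7460.578.


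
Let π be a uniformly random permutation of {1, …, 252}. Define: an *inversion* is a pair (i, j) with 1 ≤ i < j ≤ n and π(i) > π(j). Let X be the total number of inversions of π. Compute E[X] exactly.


Write X = Σ X_I over the C(252, 2) = 31626 pairs i < j, with X_I the indicator of one inversion.
There are 31626 indicators.
For each fixed pair i < j, the values π(i) and π(j) are two distinct elements of {1, …, 252} in uniformly random order; by symmetry P[π(i) > π(j)] = 1/2.
By linearity: E[X] = 31626 · (1/2) = C(252, 2) · (1/2) = 31626/2 = 15813 ≈ 15813.000000.

E[X] = 15813 = 15813.000000.


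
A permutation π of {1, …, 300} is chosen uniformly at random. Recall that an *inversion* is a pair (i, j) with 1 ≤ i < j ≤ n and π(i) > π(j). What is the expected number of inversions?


Write X = Σ X_I over the C(300, 2) = 44850 pairs i < j, with X_I the indicator of one inversion.
There are 44850 indicators.
For each fixed pair i < j, the values π(i) and π(j) are two distinct elements of {1, …, 300} in uniformly random order; by symmetry P[π(i) > π(j)] = 1/2.
By linearity: E[X] = 44850 · (1/2) = C(300, 2) · (1/2) = 44850/2 = 22425 ≈ 22425.0000.

E[X] = 22425 = 22425.0000.


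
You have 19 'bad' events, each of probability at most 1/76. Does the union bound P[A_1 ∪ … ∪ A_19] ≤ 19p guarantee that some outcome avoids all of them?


Union bound: P[∪_{i=1}^{19} A_i] ≤ Σ_i P[A_i] ≤ 19·p = 19·(1/76) = 1/4.
Numerically: 1/4 ≈ 0.250.
Is 1/4 < 1? YES.
Since P[∪ A_i] ≤ 1/4 < 1, the complement has P[∩ A_i^c] ≥ 1 − 1/4 = 3/4 > 0, so some outcome avoids every A_i.

19·p = 1/4 ≈ 0.250; existence CERTIFIED by the union bound.


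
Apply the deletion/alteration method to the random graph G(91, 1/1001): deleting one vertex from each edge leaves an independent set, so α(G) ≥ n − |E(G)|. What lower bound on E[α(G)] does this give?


E[|E(G)|] = C(91, 2)·p = 4095 · (1/1001) = 45/11.
E[α(G)] ≥ n − E[|E(G)|] = 91 − 45/11 = 956/11.
Numerically: ≈ 86.909.
(This is only a lower bound; the true E[α(G)] may be larger.)

E[α(G)] ≥ 956/11 ≈ 86.909.


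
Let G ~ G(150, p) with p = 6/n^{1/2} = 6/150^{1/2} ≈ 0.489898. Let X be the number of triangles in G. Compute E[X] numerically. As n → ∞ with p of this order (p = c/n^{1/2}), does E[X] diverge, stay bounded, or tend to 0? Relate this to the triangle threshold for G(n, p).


Number of potential triangles: C(150, 3) = 551300.
Each occurs with probability p³ ≈ (0.489898)³ ≈ 1.17575508e-01.
By linearity: E[X] = C(150, 3)·p³ ≈ 551300 · 1.17575508e-01 ≈ 64819.377369.
Since α = 1/2 < 1, p = c/n^{1/2} ≫ 1/n is above the triangle threshold p ~ 1/n. Asymptotically E[X] ~ (c³/6)·n^{3(1−α)} = (6³/6)·n^{1.5} → ∞; triangles are abundant w.h.p.

E[X] ≈ 64819.377369; in regime p = Θ(1/n^{1/2}) E[X] diverges (above the triangle threshold p ~ 1/n).


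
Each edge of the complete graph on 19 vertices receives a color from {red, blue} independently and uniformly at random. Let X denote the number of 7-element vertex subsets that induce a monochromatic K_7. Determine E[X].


Let X = Σ_S X_S over the C(19, 7) = 50388 subsets S of size 7, where X_S = 1 if the K_7 on S is monochromatic.
For a fixed S, the K_7 on S has C(7, 2) = 21 edges. P[all 21 edges red] = (1/2)^21, and likewise for blue, so P[monochromatic] = 2·(1/2)^21 = 2^{1 − 21} = 1/1048576.
By linearity of expectation: E[X] = C(19, 7) · 2^{1 − 21} = 50388 · 1/1048576 = 12597/262144.
Numerically: E[X] ≈ 0.0481.

E[X] = C(19,7)·2^(1−C(7,2)) = 12597/262144 ≈ 0.0481.


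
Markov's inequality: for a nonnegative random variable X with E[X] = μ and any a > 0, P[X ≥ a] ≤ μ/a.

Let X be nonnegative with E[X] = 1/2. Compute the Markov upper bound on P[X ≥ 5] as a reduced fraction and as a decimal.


μ = E[X] = 1/2, a = 5.
Markov: P[X ≥ 5] ≤ μ/a = (1/2)/5 = 1/10.
Numerically: ≈ 0.1000.
(Since a = 5 > μ = 0.5000, the bound 1/10 is < 1 and informative.)

P[X ≥ 5] ≤ 1/10 ≈ 0.1000.


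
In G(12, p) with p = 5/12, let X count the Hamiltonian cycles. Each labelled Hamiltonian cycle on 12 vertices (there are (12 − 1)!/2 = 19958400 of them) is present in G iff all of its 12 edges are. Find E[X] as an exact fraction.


K_12 has (12 − 1)!/2 = 19958400 labelled Hamiltonian cycles.
For each such Hamiltonian cycle H, let X_H = 1 if all 12 edges of H are present in G. Then P[X_H = 1] = p^{12} = (5/12)^{12} = 244140625/8916100448256.
Summing the indicators: E[X] = Σ_H E[X_H] = 19958400 · p^{12} = 19958400 · 244140625/8916100448256 = 469970703125/859963392.
Numerically: E[X] ≈ 546.5.

E[X] = 19958400 · (5/12)^{12} = 469970703125/859963392 ≈ 546.5.


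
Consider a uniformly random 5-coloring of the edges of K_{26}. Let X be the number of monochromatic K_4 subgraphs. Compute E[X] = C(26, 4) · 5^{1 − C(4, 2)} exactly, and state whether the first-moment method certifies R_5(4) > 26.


E[X] = C(26, 4) · 5^{1 − 6} = 14950 · 5^{−5} = 14950/3125.
As a reduced fraction: E[X] = 598/125 ≈ 4.78400.
Is E[X] < 1? NO.
Since E[X] ≥ 1, the first-moment bound is inconclusive at n = 26; it does NOT by itself certify R_5(4) > 26.

E[X] = 598/125 ≈ 4.78400; E[X] ≥ 1; first-moment method inconclusive here.


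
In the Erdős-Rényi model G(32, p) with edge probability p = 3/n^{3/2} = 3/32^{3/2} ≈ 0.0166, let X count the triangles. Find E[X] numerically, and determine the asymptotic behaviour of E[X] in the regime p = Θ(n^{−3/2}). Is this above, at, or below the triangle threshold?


Number of potential triangles: C(32, 3) = 4960.
Each occurs with probability p³ ≈ (0.0166)³ ≈ 4.55186e-06.
By linearity: E[X] = C(32, 3)·p³ ≈ 4960 · 4.55186e-06 ≈ 0.023.
Since α = 3/2 > 1, p = c/n^{3/2} = o(1/n) is below the triangle threshold p ~ 1/n. Asymptotically E[X] ~ (c³/6)·n^{3(1−α)} = (3³/6)·n^{-1.5} → 0, so by Markov's inequality G has no triangles w.h.p.

E[X] ≈ 0.023; in regime p = Θ(1/n^{3/2}) E[X] tends to 0 (below the triangle threshold p ~ 1/n).


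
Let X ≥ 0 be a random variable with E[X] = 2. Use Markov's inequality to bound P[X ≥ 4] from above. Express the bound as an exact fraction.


μ = E[X] = 2, a = 4.
Markov: P[X ≥ 4] ≤ μ/a = (2)/4 = 1/2.
Numerically: ≈ 0.500.
(Since a = 4 > μ = 2.000, the bound 1/2 is < 1 and informative.)

P[X ≥ 4] ≤ 1/2 ≈ 0.500.


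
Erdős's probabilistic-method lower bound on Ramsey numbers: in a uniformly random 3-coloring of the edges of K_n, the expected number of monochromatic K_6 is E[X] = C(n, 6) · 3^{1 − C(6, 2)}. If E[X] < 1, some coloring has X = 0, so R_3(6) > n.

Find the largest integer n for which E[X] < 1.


We need C(n, 6) · 3^{1 − 15} < 1, i.e. C(n, 6) < 3^{15 − 1} = 4782969.
Check values of n near the boundary:
  n = 38: C(38, 6) = 2760681; 2760681 < 4782969? YES
  n = 39: C(39, 6) = 3262623; 3262623 < 4782969? YES
  n = 40: C(40, 6) = 3838380; 3838380 < 4782969? YES
  n = 41: C(41, 6) = 4496388; 4496388 < 4782969? YES
  n = 42: C(42, 6) = 5245786; 5245786 < 4782969? NO
  n = 43: C(43, 6) = 6096454; 6096454 < 4782969? NO
  n = 44: C(44, 6) = 7059052; 7059052 < 4782969? NO
The largest n with C(n, 6) < 4782969 is n = 41 (where E[X] = 1498796/1594323 ≈ 0.9401). Hence R_3(6) > 41, i.e. R_3(6) ≥ 42.

Largest n = 41; hence R_3(6) > 41.


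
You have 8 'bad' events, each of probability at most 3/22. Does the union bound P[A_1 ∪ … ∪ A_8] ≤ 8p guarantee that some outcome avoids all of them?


Union bound: P[∪_{i=1}^{8} A_i] ≤ Σ_i P[A_i] ≤ 8·p = 8·(3/22) = 12/11.
Numerically: 12/11 ≈ 1.091.
Is 12/11 < 1? NO.
Since the bound 12/11 is ≥ 1, the union bound is uninformative here; it does NOT by itself certify existence.

8·p = 12/11 ≈ 1.091; existence NOT certified by the union bound.


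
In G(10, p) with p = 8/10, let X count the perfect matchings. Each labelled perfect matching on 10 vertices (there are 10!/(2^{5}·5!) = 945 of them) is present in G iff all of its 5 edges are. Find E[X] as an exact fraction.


K_10 has 10!/(2^{5}·5!) = 945 labelled perfect matchings.
For each such perfect matching H, let X_H = 1 if all 5 edges of H are present in G. Then P[X_H = 1] = p^{5} = (4/5)^{5} = 1024/3125.
Summing the indicators: E[X] = Σ_H E[X_H] = 945 · p^{5} = 945 · 1024/3125 = 193536/625.
Numerically: E[X] ≈ 309.66.

E[X] = 945 · (4/5)^{5} = 193536/625 ≈ 309.66.


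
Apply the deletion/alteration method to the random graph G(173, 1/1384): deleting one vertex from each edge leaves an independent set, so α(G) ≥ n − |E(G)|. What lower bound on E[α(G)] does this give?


E[|E(G)|] = C(173, 2)·p = 14878 · (1/1384) = 43/4.
E[α(G)] ≥ n − E[|E(G)|] = 173 − 43/4 = 649/4.
Numerically: ≈ 162.250.
(This is only a lower bound; the true E[α(G)] may be larger.)

E[α(G)] ≥ 649/4 ≈ 162.250.


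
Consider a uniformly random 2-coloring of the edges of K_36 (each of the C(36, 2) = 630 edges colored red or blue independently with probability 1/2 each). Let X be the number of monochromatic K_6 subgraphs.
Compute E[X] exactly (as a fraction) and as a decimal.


Let X = Σ_S X_S over the C(36, 6) = 1947792 subsets S of size 6, where X_S = 1 if the K_6 on S is monochromatic.
For a fixed S, the K_6 on S has C(6, 2) = 15 edges. P[all 15 edges red] = (1/2)^15, and likewise for blue, so P[monochromatic] = 2·(1/2)^15 = 2^{1 − 15} = 1/16384.
Summing: E[X] = C(36, 6) · 2^{1 − 15} = 1947792 · 1/16384 = 121737/1024.
Numerically: E[X] ≈ 118.884.

E[X] = C(36,6)·2^(1−C(6,2)) = 121737/1024 ≈ 118.884.


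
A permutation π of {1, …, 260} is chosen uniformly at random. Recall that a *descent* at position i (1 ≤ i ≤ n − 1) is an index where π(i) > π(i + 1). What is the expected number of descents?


Write X = Σ X_I over i = 1, …, 259, with X_I the indicator of one descent.
There are 259 indicators.
For each fixed i, the pair (π(i), π(i+1)) is a uniformly random ordered pair of distinct values from {1, …, 260}; by symmetry P[π(i) > π(i+1)] = 1/2.
By linearity: E[X] = 259 · (1/2) = (260 − 1) · (1/2) = 259/2 ≈ 129.5000.

E[X] = 259/2 = 129.5000.


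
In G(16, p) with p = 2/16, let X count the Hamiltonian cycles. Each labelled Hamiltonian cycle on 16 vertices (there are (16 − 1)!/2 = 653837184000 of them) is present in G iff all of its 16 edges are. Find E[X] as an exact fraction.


K_16 has (16 − 1)!/2 = 653837184000 labelled Hamiltonian cycles.
For each such Hamiltonian cycle H, let X_H = 1 if all 16 edges of H are present in G. Then P[X_H = 1] = p^{16} = (1/8)^{16} = 1/281474976710656.
By linearity: E[X] = Σ_H E[X_H] = 653837184000 · p^{16} = 653837184000 · 1/281474976710656 = 638512875/274877906944.
Numerically: E[X] ≈ 0.0023229.

E[X] = 653837184000 · (1/8)^{16} = 638512875/274877906944 ≈ 0.0023229.


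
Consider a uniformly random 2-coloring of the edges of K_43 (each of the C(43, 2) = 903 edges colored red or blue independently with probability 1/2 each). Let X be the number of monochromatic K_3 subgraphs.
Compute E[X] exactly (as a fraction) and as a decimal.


Let X = Σ_S X_S over the C(43, 3) = 12341 subsets S of size 3, where X_S = 1 if the K_3 on S is monochromatic.
For a fixed S, the K_3 on S has C(3, 2) = 3 edges. P[all 3 edges red] = (1/2)^3, and likewise for blue, so P[monochromatic] = 2·(1/2)^3 = 2^{1 − 3} = 1/4.
By linearity of expectation: E[X] = C(43, 3) · 2^{1 − 3} = 12341 · 1/4 = 12341/4.
Numerically: E[X] ≈ 3085.250000.

E[X] = C(43,3)·2^(1−C(3,2)) = 12341/4 ≈ 3085.250000.


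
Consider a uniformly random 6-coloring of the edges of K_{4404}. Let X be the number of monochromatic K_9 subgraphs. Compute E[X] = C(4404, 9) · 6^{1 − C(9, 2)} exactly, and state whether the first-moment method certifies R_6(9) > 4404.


E[X] = C(4404, 9) · 6^{1 − 36} = 1703375445537161676647015880 · 6^{−35} = 1703375445537161676647015880/1719070799748422591028658176.
As a reduced fraction: E[X] = 70973976897381736526958995/71627949989517607959527424 ≈ 0.990870.
Is E[X] < 1? YES.
Since E[X] < 1, there exists a 6-coloring of K_{4404} with no monochromatic K_9; hence R_6(9) > 4404.

E[X] = 70973976897381736526958995/71627949989517607959527424 ≈ 0.990870; E[X] < 1, so R_6(9) > 4404.


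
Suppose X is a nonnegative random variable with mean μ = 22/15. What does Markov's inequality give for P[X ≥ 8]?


μ = E[X] = 22/15, a = 8.
Markov: P[X ≥ 8] ≤ μ/a = (22/15)/8 = 11/60.
Numerically: ≈ 0.1833.
(Since a = 8 > μ = 1.4667, the bound 11/60 is < 1 and informative.)

P[X ≥ 8] ≤ 11/60 ≈ 0.1833.


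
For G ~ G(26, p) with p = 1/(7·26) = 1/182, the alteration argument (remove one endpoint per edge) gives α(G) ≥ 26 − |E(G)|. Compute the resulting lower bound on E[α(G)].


E[|E(G)|] = C(26, 2)·p = 325 · (1/182) = 25/14.
E[α(G)] ≥ n − E[|E(G)|] = 26 − 25/14 = 339/14.
Numerically: ≈ 24.214286.
(This is only a lower bound; the true E[α(G)] may be larger.)

E[α(G)] ≥ 339/14 ≈ 24.214286.


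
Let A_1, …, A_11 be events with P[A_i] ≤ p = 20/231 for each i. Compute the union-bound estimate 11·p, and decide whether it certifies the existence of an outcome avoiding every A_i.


Union bound: P[∪_{i=1}^{11} A_i] ≤ Σ_i P[A_i] ≤ 11·p = 11·(20/231) = 20/21.
Numerically: 20/21 ≈ 0.95238.
Is 20/21 < 1? YES.
Since P[∪ A_i] ≤ 20/21 < 1, the complement has P[∩ A_i^c] ≥ 1 − 20/21 = 1/21 > 0, so some outcome avoids every A_i.

11·p = 20/21 ≈ 0.95238; existence CERTIFIED by the union bound.


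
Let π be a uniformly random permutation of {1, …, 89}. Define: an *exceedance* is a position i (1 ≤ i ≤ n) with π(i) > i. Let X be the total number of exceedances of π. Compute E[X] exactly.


Write X = Σ_{i=1}^{89} X_i, where X_i = 1_{π(i) > i}.
For each fixed i, π(i) is uniform over {1, …, 89} (marginal of a uniform permutation), so P[π(i) > i] = (n − i)/n. Summing: Σ_{i=1}^{89} (n − i)/n = (0 + 1 + … + 88)/89 = 89(89 − 1)/(2·89) = (89 − 1)/2.
Hence E[X] = Σ_{i=1}^{89} (89 − i)/89 = 44 ≈ 44.000000.

E[X] = 44 = 44.000000.


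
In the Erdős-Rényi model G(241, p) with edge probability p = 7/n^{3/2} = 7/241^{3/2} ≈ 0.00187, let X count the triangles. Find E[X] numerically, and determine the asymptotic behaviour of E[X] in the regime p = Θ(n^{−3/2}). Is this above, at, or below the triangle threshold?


Number of potential triangles: C(241, 3) = 2303960.
Each occurs with probability p³ ≈ (0.00187)³ ≈ 6.54964e-09.
By linearity: E[X] = C(241, 3)·p³ ≈ 2303960 · 6.54964e-09 ≈ 0.015.
Since α = 3/2 > 1, p = c/n^{3/2} = o(1/n) is below the triangle threshold p ~ 1/n. Asymptotically E[X] ~ (c³/6)·n^{3(1−α)} = (7³/6)·n^{-1.5} → 0, so by Markov's inequality G has no triangles w.h.p.

E[X] ≈ 0.015; in regime p = Θ(1/n^{3/2}) E[X] tends to 0 (below the triangle threshold p ~ 1/n).


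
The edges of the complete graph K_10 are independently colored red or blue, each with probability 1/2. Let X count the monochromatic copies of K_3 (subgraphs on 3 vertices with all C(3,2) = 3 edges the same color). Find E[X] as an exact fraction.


Let X = Σ_S X_S over the C(10, 3) = 120 subsets S of size 3, where X_S = 1 if the K_3 on S is monochromatic.
For a fixed S, the K_3 on S has C(3, 2) = 3 edges. P[all 3 edges red] = (1/2)^3, and likewise for blue, so P[monochromatic] = 2·(1/2)^3 = 2^{1 − 3} = 1/4.
By linearity: E[X] = C(10, 3) · 2^{1 − 3} = 120 · 1/4 = 30.
Numerically: E[X] ≈ 30.000000.

E[X] = C(10,3)·2^(1−C(3,2)) = 30 ≈ 30.000000.


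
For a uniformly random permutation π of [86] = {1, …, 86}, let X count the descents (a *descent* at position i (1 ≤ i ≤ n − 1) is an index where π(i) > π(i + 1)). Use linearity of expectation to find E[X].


Write X = Σ X_I over i = 1, …, 85, with X_I the indicator of one descent.
There are 85 indicators.
For each fixed i, the pair (π(i), π(i+1)) is a uniformly random ordered pair of distinct values from {1, …, 86}; by symmetry P[π(i) > π(i+1)] = 1/2.
By linearity: E[X] = 85 · (1/2) = (86 − 1) · (1/2) = 85/2 ≈ 42.50000.

E[X] = 85/2 = 42.50000.


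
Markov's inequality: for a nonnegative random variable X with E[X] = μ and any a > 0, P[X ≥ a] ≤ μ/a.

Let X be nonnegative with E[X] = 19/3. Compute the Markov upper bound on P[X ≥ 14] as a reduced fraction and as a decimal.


μ = E[X] = 19/3, a = 14.
Markov: P[X ≥ 14] ≤ μ/a = (19/3)/14 = 19/42.
Numerically: ≈ 0.452.
(Since a = 14 > μ = 6.333, the bound 19/42 is < 1 and informative.)

P[X ≥ 14] ≤ 19/42 ≈ 0.452.


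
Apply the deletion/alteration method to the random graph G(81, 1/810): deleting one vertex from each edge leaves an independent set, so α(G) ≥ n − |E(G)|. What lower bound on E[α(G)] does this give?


E[|E(G)|] = C(81, 2)·p = 3240 · (1/810) = 4.
E[α(G)] ≥ n − E[|E(G)|] = 81 − 4 = 77.
Numerically: ≈ 77.000000.
(This is only a lower bound; the true E[α(G)] may be larger.)

E[α(G)] ≥ 77 ≈ 77.000000.


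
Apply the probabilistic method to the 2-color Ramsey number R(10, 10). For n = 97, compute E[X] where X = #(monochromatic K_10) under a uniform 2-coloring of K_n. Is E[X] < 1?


E[X] = C(97, 10) · 2^{1 − 45} = 12576469727536 · 2^{−44} = 12576469727536/17592186044416.
As a reduced fraction: E[X] = 786029357971/1099511627776 ≈ 0.7149.
Is E[X] < 1? YES.
Since E[X] < 1, there exists a 2-coloring of K_{97} with no monochromatic K_10; hence R(10, 10) > 97.

E[X] = 786029357971/1099511627776 ≈ 0.7149; E[X] < 1, so R(10, 10) > 97.


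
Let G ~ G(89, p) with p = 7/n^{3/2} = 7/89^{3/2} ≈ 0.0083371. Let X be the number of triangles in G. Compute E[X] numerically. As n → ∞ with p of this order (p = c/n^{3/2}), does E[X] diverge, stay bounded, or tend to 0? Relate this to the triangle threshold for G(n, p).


Number of potential triangles: C(89, 3) = 113564.
Each occurs with probability p³ ≈ (0.0083371)³ ≈ 5.7948085e-07.
By linearity: E[X] = C(89, 3)·p³ ≈ 113564 · 5.7948085e-07 ≈ 0.06581.
Since α = 3/2 > 1, p = c/n^{3/2} = o(1/n) is below the triangle threshold p ~ 1/n. Asymptotically E[X] ~ (c³/6)·n^{3(1−α)} = (7³/6)·n^{-1.5} → 0, so by Markov's inequality G has no triangles w.h.p.

E[X] ≈ 0.06581; in regime p = Θ(1/n^{3/2}) E[X] tends to 0 (below the triangle threshold p ~ 1/n).


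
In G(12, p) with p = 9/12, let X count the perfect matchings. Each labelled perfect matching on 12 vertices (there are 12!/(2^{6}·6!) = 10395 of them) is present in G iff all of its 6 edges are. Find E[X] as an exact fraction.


K_12 has 12!/(2^{6}·6!) = 10395 labelled perfect matchings.
For each such perfect matching H, let X_H = 1 if all 6 edges of H are present in G. Then P[X_H = 1] = p^{6} = (3/4)^{6} = 729/4096.
By linearity of expectation: E[X] = Σ_H E[X_H] = 10395 · p^{6} = 10395 · 729/4096 = 7577955/4096.
Numerically: E[X] ≈ 1.85e+03.

E[X] = 10395 · (3/4)^{6} = 7577955/4096 ≈ 1.85e+03.


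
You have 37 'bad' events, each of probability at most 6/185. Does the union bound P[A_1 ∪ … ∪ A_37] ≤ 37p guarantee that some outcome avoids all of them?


Union bound: P[∪_{i=1}^{37} A_i] ≤ Σ_i P[A_i] ≤ 37·p = 37·(6/185) = 6/5.
Numerically: 6/5 ≈ 1.2000.
Is 6/5 < 1? NO.
Since the bound 6/5 is ≥ 1, the union bound is uninformative here; it does NOT by itself certify existence.

37·p = 6/5 ≈ 1.2000; existence NOT certified by the union bound.


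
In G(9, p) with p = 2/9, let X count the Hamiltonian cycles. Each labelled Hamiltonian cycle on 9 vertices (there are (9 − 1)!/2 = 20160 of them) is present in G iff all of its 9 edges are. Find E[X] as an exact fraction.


K_9 has (9 − 1)!/2 = 20160 labelled Hamiltonian cycles.
For each such Hamiltonian cycle H, let X_H = 1 if all 9 edges of H are present in G. Then P[X_H = 1] = p^{9} = (2/9)^{9} = 512/387420489.
Summing the indicators: E[X] = Σ_H E[X_H] = 20160 · p^{9} = 20160 · 512/387420489 = 1146880/43046721.
Numerically: E[X] ≈ 0.026643.

E[X] = 20160 · (2/9)^{9} = 1146880/43046721 ≈ 0.026643.


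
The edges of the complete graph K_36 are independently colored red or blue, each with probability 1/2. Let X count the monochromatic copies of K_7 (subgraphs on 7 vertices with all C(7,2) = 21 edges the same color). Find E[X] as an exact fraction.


Let X = Σ_S X_S over the C(36, 7) = 8347680 subsets S of size 7, where X_S = 1 if the K_7 on S is monochromatic.
For a fixed S, the K_7 on S has C(7, 2) = 21 edges. P[all 21 edges red] = (1/2)^21, and likewise for blue, so P[monochromatic] = 2·(1/2)^21 = 2^{1 − 21} = 1/1048576.
By linearity of expectation: E[X] = C(36, 7) · 2^{1 − 21} = 8347680 · 1/1048576 = 260865/32768.
Numerically: E[X] ≈ 7.961.

E[X] = C(36,7)·2^(1−C(7,2)) = 260865/32768 ≈ 7.961.


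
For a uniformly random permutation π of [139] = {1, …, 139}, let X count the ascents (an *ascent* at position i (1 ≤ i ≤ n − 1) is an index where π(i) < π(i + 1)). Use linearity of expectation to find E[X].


Write X = Σ X_I over i = 1, …, 138, with X_I the indicator of one ascent.
There are 138 indicators.
For each fixed i, the pair (π(i), π(i+1)) is a uniformly random ordered pair of distinct values from {1, …, 139}; by symmetry P[π(i) < π(i+1)] = 1/2.
By linearity: E[X] = 138 · (1/2) = (139 − 1) · (1/2) = 69 ≈ 69.000000.

E[X] = 69 = 69.000000.


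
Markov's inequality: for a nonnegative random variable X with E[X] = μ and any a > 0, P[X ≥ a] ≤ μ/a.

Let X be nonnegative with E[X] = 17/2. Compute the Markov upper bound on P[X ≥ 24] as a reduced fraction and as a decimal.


μ = E[X] = 17/2, a = 24.
Markov: P[X ≥ 24] ≤ μ/a = (17/2)/24 = 17/48.
Numerically: ≈ 0.354.
(Since a = 24 > μ = 8.500, the bound 17/48 is < 1 and informative.)

P[X ≥ 24] ≤ 17/48 ≈ 0.354.


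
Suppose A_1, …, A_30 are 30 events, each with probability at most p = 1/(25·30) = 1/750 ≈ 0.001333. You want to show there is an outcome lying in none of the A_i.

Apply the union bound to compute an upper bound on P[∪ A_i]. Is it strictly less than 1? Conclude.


Union bound: P[∪_{i=1}^{30} A_i] ≤ Σ_i P[A_i] ≤ 30·p = 30·(1/750) = 1/25.
Numerically: 1/25 ≈ 0.040000.
Is 1/25 < 1? YES.
Since P[∪ A_i] ≤ 1/25 < 1, the complement has P[∩ A_i^c] ≥ 1 − 1/25 = 24/25 > 0, so some outcome avoids every A_i.

30·p = 1/25 ≈ 0.040000; existence CERTIFIED by the union bound.


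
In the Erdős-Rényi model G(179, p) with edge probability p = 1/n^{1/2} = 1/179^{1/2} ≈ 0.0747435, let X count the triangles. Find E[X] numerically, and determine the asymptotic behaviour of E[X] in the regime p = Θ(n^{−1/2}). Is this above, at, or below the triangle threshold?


Number of potential triangles: C(179, 3) = 939929.
Each occurs with probability p³ ≈ (0.0747435)³ ≈ 4.17561504e-04.
By linearity: E[X] = C(179, 3)·p³ ≈ 939929 · 4.17561504e-04 ≈ 392.478167.
Since α = 1/2 < 1, p = c/n^{1/2} ≫ 1/n is above the triangle threshold p ~ 1/n. Asymptotically E[X] ~ (c³/6)·n^{3(1−α)} = (1³/6)·n^{1.5} → ∞; triangles are abundant w.h.p.

E[X] ≈ 392.478167; in regime p = Θ(1/n^{1/2}) E[X] diverges (above the triangle threshold p ~ 1/n).


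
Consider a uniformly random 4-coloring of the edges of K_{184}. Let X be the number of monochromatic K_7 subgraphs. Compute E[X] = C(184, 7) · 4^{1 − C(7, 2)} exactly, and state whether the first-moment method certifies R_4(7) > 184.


E[X] = C(184, 7) · 4^{1 − 21} = 1262216571096 · 4^{−20} = 1262216571096/1099511627776.
As a reduced fraction: E[X] = 157777071387/137438953472 ≈ 1.148.
Is E[X] < 1? NO.
Since E[X] ≥ 1, the first-moment bound is inconclusive at n = 184; it does NOT by itself certify R_4(7) > 184.

E[X] = 157777071387/137438953472 ≈ 1.148; E[X] ≥ 1; first-moment method inconclusive here.


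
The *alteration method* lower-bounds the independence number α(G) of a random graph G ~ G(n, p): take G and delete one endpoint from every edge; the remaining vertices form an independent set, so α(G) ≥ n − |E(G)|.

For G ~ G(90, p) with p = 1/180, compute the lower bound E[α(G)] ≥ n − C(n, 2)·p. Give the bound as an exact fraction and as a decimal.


E[|E(G)|] = C(90, 2)·p = 4005 · (1/180) = 89/4.
E[α(G)] ≥ n − E[|E(G)|] = 90 − 89/4 = 271/4.
Numerically: ≈ 67.75000.
(This is only a lower bound; the true E[α(G)] may be larger.)

E[α(G)] ≥ 271/4 ≈ 67.75000.


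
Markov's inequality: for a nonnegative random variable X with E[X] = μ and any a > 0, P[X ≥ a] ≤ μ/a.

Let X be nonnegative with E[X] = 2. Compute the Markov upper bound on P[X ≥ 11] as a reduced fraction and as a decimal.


μ = E[X] = 2, a = 11.
Markov: P[X ≥ 11] ≤ μ/a = (2)/11 = 2/11.
Numerically: ≈ 0.182.
(Since a = 11 > μ = 2.000, the bound 2/11 is < 1 and informative.)

P[X ≥ 11] ≤ 2/11 ≈ 0.182.


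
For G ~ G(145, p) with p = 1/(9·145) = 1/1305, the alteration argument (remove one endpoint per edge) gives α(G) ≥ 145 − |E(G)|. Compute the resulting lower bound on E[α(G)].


E[|E(G)|] = C(145, 2)·p = 10440 · (1/1305) = 8.
E[α(G)] ≥ n − E[|E(G)|] = 145 − 8 = 137.
Numerically: ≈ 137.000000.
(This is only a lower bound; the true E[α(G)] may be larger.)

E[α(G)] ≥ 137 ≈ 137.000000.


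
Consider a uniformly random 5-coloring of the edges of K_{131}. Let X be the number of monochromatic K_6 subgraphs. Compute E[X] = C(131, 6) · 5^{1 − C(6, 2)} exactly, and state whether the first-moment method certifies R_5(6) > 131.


E[X] = C(131, 6) · 5^{1 − 15} = 6249655776 · 5^{−14} = 6249655776/6103515625.
As a reduced fraction: E[X] = 6249655776/6103515625 ≈ 1.02394.
Is E[X] < 1? NO.
Since E[X] ≥ 1, the first-moment bound is inconclusive at n = 131; it does NOT by itself certify R_5(6) > 131.

E[X] = 6249655776/6103515625 ≈ 1.02394; E[X] ≥ 1; first-moment method inconclusive here.


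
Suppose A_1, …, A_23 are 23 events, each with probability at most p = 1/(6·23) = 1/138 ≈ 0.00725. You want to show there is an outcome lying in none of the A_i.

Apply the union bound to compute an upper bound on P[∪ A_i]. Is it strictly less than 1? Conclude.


Union bound: P[∪_{i=1}^{23} A_i] ≤ Σ_i P[A_i] ≤ 23·p = 23·(1/138) = 1/6.
Numerically: 1/6 ≈ 0.16667.
Is 1/6 < 1? YES.
Since P[∪ A_i] ≤ 1/6 < 1, the complement has P[∩ A_i^c] ≥ 1 − 1/6 = 5/6 > 0, so some outcome avoids every A_i.

23·p = 1/6 ≈ 0.16667; existence CERTIFIED by the union bound.


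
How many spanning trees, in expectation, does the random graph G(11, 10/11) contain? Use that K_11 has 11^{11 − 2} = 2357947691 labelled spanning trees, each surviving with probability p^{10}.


K_11 has 11^{11 − 2} = 2357947691 labelled spanning trees.
For each such spanning tree H, let X_H = 1 if all 10 edges of H are present in G. Then P[X_H = 1] = p^{10} = (10/11)^{10} = 10000000000/25937424601.
Summing the indicators: E[X] = Σ_H E[X_H] = 2357947691 · p^{10} = 2357947691 · 10000000000/25937424601 = 10000000000/11.
Numerically: E[X] ≈ 9.09091e+08.

E[X] = 2357947691 · (10/11)^{10} = 10000000000/11 ≈ 9.09091e+08.


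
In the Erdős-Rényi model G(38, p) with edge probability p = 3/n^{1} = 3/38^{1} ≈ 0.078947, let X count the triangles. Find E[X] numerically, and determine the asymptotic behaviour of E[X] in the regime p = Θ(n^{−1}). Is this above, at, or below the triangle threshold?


Number of potential triangles: C(38, 3) = 8436.
Each occurs with probability p³ ≈ (0.078947)³ ≈ 4.9205424e-04.
By linearity: E[X] = C(38, 3)·p³ ≈ 8436 · 4.9205424e-04 ≈ 4.15097.
Here α = 1, so p = 3/n is exactly at the triangle threshold p ~ 1/n. Asymptotically E[X] → c³/6 = 3³/6 = 9/2 ≈ 4.50000, a bounded constant. In this regime the triangle count is asymptotically Poisson(c³/6).

E[X] ≈ 4.15097; in regime p = Θ(1/n^{1}) E[X] stays bounded (at the triangle threshold p ~ 1/n).


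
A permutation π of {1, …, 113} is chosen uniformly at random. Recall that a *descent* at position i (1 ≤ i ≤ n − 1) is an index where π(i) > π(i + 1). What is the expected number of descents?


Write X = Σ X_I over i = 1, …, 112, with X_I the indicator of one descent.
There are 112 indicators.
For each fixed i, the pair (π(i), π(i+1)) is a uniformly random ordered pair of distinct values from {1, …, 113}; by symmetry P[π(i) > π(i+1)] = 1/2.
By linearity: E[X] = 112 · (1/2) = (113 − 1) · (1/2) = 56 ≈ 56.000000.

E[X] = 56 = 56.000000.


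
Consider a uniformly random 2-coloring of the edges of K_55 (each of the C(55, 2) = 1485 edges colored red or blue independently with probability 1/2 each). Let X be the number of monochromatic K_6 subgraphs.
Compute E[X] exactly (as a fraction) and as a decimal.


Let X = Σ_S X_S over the C(55, 6) = 28989675 subsets S of size 6, where X_S = 1 if the K_6 on S is monochromatic.
For a fixed S, the K_6 on S has C(6, 2) = 15 edges. P[all 15 edges red] = (1/2)^15, and likewise for blue, so P[monochromatic] = 2·(1/2)^15 = 2^{1 − 15} = 1/16384.
By linearity of expectation: E[X] = C(55, 6) · 2^{1 − 15} = 28989675 · 1/16384 = 28989675/16384.
Numerically: E[X] ≈ 1769.38934.

E[X] = C(55,6)·2^(1−C(6,2)) = 28989675/16384 ≈ 1769.38934.


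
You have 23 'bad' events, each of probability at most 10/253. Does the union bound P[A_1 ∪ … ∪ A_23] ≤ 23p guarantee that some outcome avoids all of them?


Union bound: P[∪_{i=1}^{23} A_i] ≤ Σ_i P[A_i] ≤ 23·p = 23·(10/253) = 10/11.
Numerically: 10/11 ≈ 0.909.
Is 10/11 < 1? YES.
Since P[∪ A_i] ≤ 10/11 < 1, the complement has P[∩ A_i^c] ≥ 1 − 10/11 = 1/11 > 0, so some outcome avoids every A_i.

23·p = 10/11 ≈ 0.909; existence CERTIFIED by the union bound.


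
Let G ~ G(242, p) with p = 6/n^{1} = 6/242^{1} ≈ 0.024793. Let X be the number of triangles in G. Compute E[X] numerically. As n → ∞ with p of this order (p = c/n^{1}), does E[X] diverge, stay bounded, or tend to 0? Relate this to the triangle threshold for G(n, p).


Number of potential triangles: C(242, 3) = 2332880.
Each occurs with probability p³ ≈ (0.024793)³ ≈ 1.5240796e-05.
By linearity: E[X] = C(242, 3)·p³ ≈ 2332880 · 1.5240796e-05 ≈ 35.55495.
Here α = 1, so p = 6/n is exactly at the triangle threshold p ~ 1/n. Asymptotically E[X] → c³/6 = 6³/6 = 36 ≈ 36.00000, a bounded constant. In this regime the triangle count is asymptotically Poisson(c³/6).

E[X] ≈ 35.55495; in regime p = Θ(1/n^{1}) E[X] stays bounded (at the triangle threshold p ~ 1/n).


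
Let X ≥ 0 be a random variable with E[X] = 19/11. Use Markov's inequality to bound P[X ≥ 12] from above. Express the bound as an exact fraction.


μ = E[X] = 19/11, a = 12.
Markov: P[X ≥ 12] ≤ μ/a = (19/11)/12 = 19/132.
Numerically: ≈ 0.14394.
(Since a = 12 > μ = 1.72727, the bound 19/132 is < 1 and informative.)

P[X ≥ 12] ≤ 19/132 ≈ 0.14394.


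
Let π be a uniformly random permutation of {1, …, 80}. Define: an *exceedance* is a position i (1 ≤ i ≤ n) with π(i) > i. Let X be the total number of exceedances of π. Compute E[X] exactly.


Write X = Σ_{i=1}^{80} X_i, where X_i = 1_{π(i) > i}.
For each fixed i, π(i) is uniform over {1, …, 80} (marginal of a uniform permutation), so P[π(i) > i] = (n − i)/n. Summing: Σ_{i=1}^{80} (n − i)/n = (0 + 1 + … + 79)/80 = 80(80 − 1)/(2·80) = (80 − 1)/2.
Hence E[X] = Σ_{i=1}^{80} (80 − i)/80 = 79/2 ≈ 39.500.

E[X] = 79/2 = 39.500.


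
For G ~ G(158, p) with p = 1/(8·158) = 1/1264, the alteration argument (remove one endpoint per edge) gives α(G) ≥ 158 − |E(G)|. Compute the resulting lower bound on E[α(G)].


E[|E(G)|] = C(158, 2)·p = 12403 · (1/1264) = 157/16.
E[α(G)] ≥ n − E[|E(G)|] = 158 − 157/16 = 2371/16.
Numerically: ≈ 148.187500.
(This is only a lower bound; the true E[α(G)] may be larger.)

E[α(G)] ≥ 2371/16 ≈ 148.187500.


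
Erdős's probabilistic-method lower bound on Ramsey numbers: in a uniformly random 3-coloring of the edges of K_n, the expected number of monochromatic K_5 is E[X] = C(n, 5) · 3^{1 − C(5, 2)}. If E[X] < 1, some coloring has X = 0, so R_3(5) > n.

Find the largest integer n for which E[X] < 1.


We need C(n, 5) · 3^{1 − 10} < 1, i.e. C(n, 5) < 3^{10 − 1} = 19683.
Check values of n near the boundary:
  n = 16: C(16, 5) = 4368; 4368 < 19683? YES
  n = 17: C(17, 5) = 6188; 6188 < 19683? YES
  n = 18: C(18, 5) = 8568; 8568 < 19683? YES
  n = 19: C(19, 5) = 11628; 11628 < 19683? YES
  n = 20: C(20, 5) = 15504; 15504 < 19683? YES
  n = 21: C(21, 5) = 20349; 20349 < 19683? NO
  n = 22: C(22, 5) = 26334; 26334 < 19683? NO
The largest n with C(n, 5) < 19683 is n = 20 (where E[X] = 5168/6561 ≈ 0.7876848). Hence R_3(5) > 20, i.e. R_3(5) ≥ 21.

Largest n = 20; hence R_3(5) > 20.


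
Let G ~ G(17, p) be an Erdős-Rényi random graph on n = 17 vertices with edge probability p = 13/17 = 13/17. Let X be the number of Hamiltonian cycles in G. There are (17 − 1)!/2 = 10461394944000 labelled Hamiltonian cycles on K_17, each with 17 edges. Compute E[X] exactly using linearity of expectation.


K_17 has (17 − 1)!/2 = 10461394944000 labelled Hamiltonian cycles.
For each such Hamiltonian cycle H, let X_H = 1 if all 17 edges of H are present in G. Then P[X_H = 1] = p^{17} = (13/17)^{17} = 8650415919381337933/827240261886336764177.
Summing the indicators: E[X] = Σ_H E[X_H] = 10461394944000 · p^{17} = 10461394944000 · 8650415919381337933/827240261886336764177 = 90495417362513040260241610752000/827240261886336764177.
Numerically: E[X] ≈ 1.09e+11.

E[X] = 10461394944000 · (13/17)^{17} = 90495417362513040260241610752000/827240261886336764177 ≈ 1.09e+11.


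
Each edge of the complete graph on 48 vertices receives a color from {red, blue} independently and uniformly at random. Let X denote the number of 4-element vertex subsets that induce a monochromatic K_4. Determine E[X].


Let X = Σ_S X_S over the C(48, 4) = 194580 subsets S of size 4, where X_S = 1 if the K_4 on S is monochromatic.
For a fixed S, the K_4 on S has C(4, 2) = 6 edges. P[all 6 edges red] = (1/2)^6, and likewise for blue, so P[monochromatic] = 2·(1/2)^6 = 2^{1 − 6} = 1/32.
Summing: E[X] = C(48, 4) · 2^{1 − 6} = 194580 · 1/32 = 48645/8.
Numerically: E[X] ≈ 6080.6250.

E[X] = C(48,4)·2^(1−C(4,2)) = 48645/8 ≈ 6080.6250.


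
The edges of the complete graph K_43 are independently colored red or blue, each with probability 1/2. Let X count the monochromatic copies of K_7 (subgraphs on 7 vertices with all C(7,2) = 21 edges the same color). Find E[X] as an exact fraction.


Let X = Σ_S X_S over the C(43, 7) = 32224114 subsets S of size 7, where X_S = 1 if the K_7 on S is monochromatic.
For a fixed S, the K_7 on S has C(7, 2) = 21 edges. P[all 21 edges red] = (1/2)^21, and likewise for blue, so P[monochromatic] = 2·(1/2)^21 = 2^{1 − 21} = 1/1048576.
By linearity: E[X] = C(43, 7) · 2^{1 − 21} = 32224114 · 1/1048576 = 16112057/524288.
Numerically: E[X] ≈ 30.7313.

E[X] = C(43,7)·2^(1−C(7,2)) = 16112057/524288 ≈ 30.7313.


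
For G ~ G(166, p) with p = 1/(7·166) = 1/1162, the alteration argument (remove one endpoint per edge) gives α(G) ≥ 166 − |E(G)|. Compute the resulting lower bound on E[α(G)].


E[|E(G)|] = C(166, 2)·p = 13695 · (1/1162) = 165/14.
E[α(G)] ≥ n − E[|E(G)|] = 166 − 165/14 = 2159/14.
Numerically: ≈ 154.2143.
(This is only a lower bound; the true E[α(G)] may be larger.)

E[α(G)] ≥ 2159/14 ≈ 154.2143.


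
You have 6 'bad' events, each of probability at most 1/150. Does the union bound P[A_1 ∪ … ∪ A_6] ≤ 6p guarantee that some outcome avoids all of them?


Union bound: P[∪_{i=1}^{6} A_i] ≤ Σ_i P[A_i] ≤ 6·p = 6·(1/150) = 1/25.
Numerically: 1/25 ≈ 0.04000.
Is 1/25 < 1? YES.
Since P[∪ A_i] ≤ 1/25 < 1, the complement has P[∩ A_i^c] ≥ 1 − 1/25 = 24/25 > 0, so some outcome avoids every A_i.

6·p = 1/25 ≈ 0.04000; existence CERTIFIED by the union bound.


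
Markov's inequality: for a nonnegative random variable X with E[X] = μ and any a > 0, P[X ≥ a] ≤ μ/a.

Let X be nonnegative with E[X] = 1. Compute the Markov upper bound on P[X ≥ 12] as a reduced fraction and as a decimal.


μ = E[X] = 1, a = 12.
Markov: P[X ≥ 12] ≤ μ/a = (1)/12 = 1/12.
Numerically: ≈ 0.083.
(Since a = 12 > μ = 1.000, the bound 1/12 is < 1 and informative.)

P[X ≥ 12] ≤ 1/12 ≈ 0.083.


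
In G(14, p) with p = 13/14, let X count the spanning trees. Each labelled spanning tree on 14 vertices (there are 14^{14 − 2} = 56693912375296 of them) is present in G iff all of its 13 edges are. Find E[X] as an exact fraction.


K_14 has 14^{14 − 2} = 56693912375296 labelled spanning trees.
For each such spanning tree H, let X_H = 1 if all 13 edges of H are present in G. Then P[X_H = 1] = p^{13} = (13/14)^{13} = 302875106592253/793714773254144.
Summing the indicators: E[X] = Σ_H E[X_H] = 56693912375296 · p^{13} = 56693912375296 · 302875106592253/793714773254144 = 302875106592253/14.
Numerically: E[X] ≈ 2.1634e+13.

E[X] = 56693912375296 · (13/14)^{13} = 302875106592253/14 ≈ 2.1634e+13.


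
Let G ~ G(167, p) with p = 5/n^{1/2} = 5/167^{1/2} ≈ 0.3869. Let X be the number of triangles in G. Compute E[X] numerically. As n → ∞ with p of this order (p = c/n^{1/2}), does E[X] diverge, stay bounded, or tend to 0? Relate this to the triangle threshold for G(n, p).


Number of potential triangles: C(167, 3) = 762355.
Each occurs with probability p³ ≈ (0.3869)³ ≈ 5.792090e-02.
By linearity: E[X] = C(167, 3)·p³ ≈ 762355 · 5.792090e-02 ≈ 44156.2882.
Since α = 1/2 < 1, p = c/n^{1/2} ≫ 1/n is above the triangle threshold p ~ 1/n. Asymptotically E[X] ~ (c³/6)·n^{3(1−α)} = (5³/6)·n^{1.5} → ∞; triangles are abundant w.h.p.

E[X] ≈ 44156.2882; in regime p = Θ(1/n^{1/2}) E[X] diverges (above the triangle threshold p ~ 1/n).


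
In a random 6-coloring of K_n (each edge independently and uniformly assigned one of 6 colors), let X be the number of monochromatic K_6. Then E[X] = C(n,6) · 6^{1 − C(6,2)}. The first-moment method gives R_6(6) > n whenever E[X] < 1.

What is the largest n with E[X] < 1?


We need C(n, 6) · 6^{1 − 15} < 1, i.e. C(n, 6) < 6^{15 − 1} = 78364164096.
Check values of n near the boundary:
  n = 192: C(192, 6) = 64300886496; 64300886496 < 78364164096? YES
  n = 193: C(193, 6) = 66364016544; 66364016544 < 78364164096? YES
  n = 194: C(194, 6) = 68482017072; 68482017072 < 78364164096? YES
  n = 195: C(195, 6) = 70656049360; 70656049360 < 78364164096? YES
  n = 196: C(196, 6) = 72887293024; 72887293024 < 78364164096? YES
  n = 197: C(197, 6) = 75176946208; 75176946208 < 78364164096? YES
  n = 198: C(198, 6) = 77526225777; 77526225777 < 78364164096? YES
  n = 199: C(199, 6) = 79936367511; 79936367511 < 78364164096? NO
  n = 200: C(200, 6) = 82408626300; 82408626300 < 78364164096? NO
The largest n with C(n, 6) < 78364164096 is n = 198 (where E[X] = 25842075259/26121388032 ≈ 0.98931). Hence R_6(6) > 198, i.e. R_6(6) ≥ 199.

Largest n = 198; hence R_6(6) > 198.
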